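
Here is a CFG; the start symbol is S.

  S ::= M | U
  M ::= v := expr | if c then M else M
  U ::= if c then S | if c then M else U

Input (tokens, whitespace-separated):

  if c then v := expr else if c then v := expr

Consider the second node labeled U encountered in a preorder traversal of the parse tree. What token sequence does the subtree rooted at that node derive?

if c then v := expr

[S [U if c then [M v := expr] else [U if c then [S [M v := expr]]]]]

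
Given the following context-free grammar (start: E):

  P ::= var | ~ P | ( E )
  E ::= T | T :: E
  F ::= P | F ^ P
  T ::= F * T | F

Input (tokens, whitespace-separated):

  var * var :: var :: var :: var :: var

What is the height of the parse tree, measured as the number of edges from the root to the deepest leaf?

8

[E [T [F [P var]] * [T [F [P var]]]] :: [E [T [F [P var]]] :: [E [T [F [P var]]] :: [E [T [F [P var]]] :: [E [T [F [P var]]]]]]]]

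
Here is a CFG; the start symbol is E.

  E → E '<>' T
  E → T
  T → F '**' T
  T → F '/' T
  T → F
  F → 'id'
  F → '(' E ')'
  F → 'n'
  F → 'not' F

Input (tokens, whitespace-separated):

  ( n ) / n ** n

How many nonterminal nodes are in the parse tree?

[E [T [F ( [E [T [F n]]] )] / [T [F n] ** [T [F n]]]]]

10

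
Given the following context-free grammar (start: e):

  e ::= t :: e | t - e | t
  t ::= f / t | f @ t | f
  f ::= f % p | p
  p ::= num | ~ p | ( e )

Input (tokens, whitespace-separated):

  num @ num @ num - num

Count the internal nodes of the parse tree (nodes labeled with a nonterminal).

[e [t [f [p num]] @ [t [f [p num]] @ [t [f [p num]]]]] - [e [t [f [p num]]]]]

14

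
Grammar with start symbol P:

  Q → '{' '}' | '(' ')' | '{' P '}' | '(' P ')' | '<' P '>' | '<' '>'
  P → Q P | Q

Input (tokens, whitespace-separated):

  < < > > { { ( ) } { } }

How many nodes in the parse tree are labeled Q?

6

[P [Q < [P [Q < >]] >] [P [Q { [P [Q { [P [Q ( )]] }] [P [Q { }]]] }]]]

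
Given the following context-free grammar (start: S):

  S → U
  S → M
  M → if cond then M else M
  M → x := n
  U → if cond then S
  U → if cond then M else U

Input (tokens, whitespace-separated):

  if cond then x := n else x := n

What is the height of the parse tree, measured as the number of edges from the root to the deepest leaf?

[S [M if cond then [M x := n] else [M x := n]]]

3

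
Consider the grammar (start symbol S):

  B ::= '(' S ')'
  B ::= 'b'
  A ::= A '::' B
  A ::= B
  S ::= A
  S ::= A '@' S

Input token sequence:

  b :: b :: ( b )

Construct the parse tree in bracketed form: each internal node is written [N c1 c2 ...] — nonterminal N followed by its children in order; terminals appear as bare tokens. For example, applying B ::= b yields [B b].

S
A
A :: B
A :: B :: B
B :: B :: B
b :: B :: B
b :: b :: B
b :: b :: ( S )
b :: b :: ( A )
b :: b :: ( B )
b :: b :: ( b )

[S [A [A [A [B b]] :: [B b]] :: [B ( [S [A [B b]]] )]]]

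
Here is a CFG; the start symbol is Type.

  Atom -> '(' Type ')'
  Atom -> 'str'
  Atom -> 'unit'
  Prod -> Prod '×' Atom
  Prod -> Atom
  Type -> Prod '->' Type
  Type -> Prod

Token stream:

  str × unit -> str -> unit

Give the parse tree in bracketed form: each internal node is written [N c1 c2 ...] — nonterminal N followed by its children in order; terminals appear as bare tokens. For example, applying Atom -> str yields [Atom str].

[Type [Prod [Prod [Atom str]] × [Atom unit]] -> [Type [Prod [Atom str]] -> [Type [Prod [Atom unit]]]]]

Type
Prod -> Type
Prod × Atom -> Type
Atom × Atom -> Type
str × Atom -> Type
str × unit -> Type
str × unit -> Prod -> Type
str × unit -> Atom -> Type
str × unit -> str -> Type
str × unit -> str -> Prod
str × unit -> str -> Atom
str × unit -> str -> unit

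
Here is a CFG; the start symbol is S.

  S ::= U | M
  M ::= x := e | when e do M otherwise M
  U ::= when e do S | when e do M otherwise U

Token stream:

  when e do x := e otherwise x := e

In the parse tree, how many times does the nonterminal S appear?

1

[S [M when e do [M x := e] otherwise [M x := e]]]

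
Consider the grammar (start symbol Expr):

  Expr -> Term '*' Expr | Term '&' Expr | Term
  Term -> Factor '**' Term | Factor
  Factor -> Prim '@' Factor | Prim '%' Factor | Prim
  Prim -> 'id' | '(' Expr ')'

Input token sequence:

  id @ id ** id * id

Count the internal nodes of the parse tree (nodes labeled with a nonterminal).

[Expr [Term [Factor [Prim id] @ [Factor [Prim id]]] ** [Term [Factor [Prim id]]]] * [Expr [Term [Factor [Prim id]]]]]

13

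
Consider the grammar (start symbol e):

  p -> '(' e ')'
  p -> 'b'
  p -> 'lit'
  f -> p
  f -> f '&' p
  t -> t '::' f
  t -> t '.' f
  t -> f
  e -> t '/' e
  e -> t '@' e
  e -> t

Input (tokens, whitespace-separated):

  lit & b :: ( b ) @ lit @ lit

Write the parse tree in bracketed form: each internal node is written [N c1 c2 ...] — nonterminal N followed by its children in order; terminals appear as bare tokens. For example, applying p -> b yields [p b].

e
t @ e
t :: f @ e
f :: f @ e
f & p :: f @ e
p & p :: f @ e
lit & p :: f @ e
lit & b :: f @ e
lit & b :: p @ e
lit & b :: ( e ) @ e
lit & b :: ( t ) @ e
lit & b :: ( f ) @ e
lit & b :: ( p ) @ e
lit & b :: ( b ) @ e
lit & b :: ( b ) @ t @ e
lit & b :: ( b ) @ f @ e
lit & b :: ( b ) @ p @ e
lit & b :: ( b ) @ lit @ e
lit & b :: ( b ) @ lit @ t
lit & b :: ( b ) @ lit @ f
lit & b :: ( b ) @ lit @ p
lit & b :: ( b ) @ lit @ lit

[e [t [t [f [f [p lit]] & [p b]]] :: [f [p ( [e [t [f [p b]]]] )]]] @ [e [t [f [p lit]]] @ [e [t [f [p lit]]]]]]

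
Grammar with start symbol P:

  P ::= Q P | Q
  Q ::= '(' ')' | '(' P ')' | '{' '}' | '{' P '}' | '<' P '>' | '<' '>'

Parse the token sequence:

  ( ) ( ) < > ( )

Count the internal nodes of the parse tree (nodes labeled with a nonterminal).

8

[P [Q ( )] [P [Q ( )] [P [Q < >] [P [Q ( )]]]]]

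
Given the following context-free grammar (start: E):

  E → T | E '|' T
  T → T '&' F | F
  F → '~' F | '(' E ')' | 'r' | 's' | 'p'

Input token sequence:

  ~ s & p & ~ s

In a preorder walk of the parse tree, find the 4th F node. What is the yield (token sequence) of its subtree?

[E [T [T [T [F ~ [F s]]] & [F p]] & [F ~ [F s]]]]

~ s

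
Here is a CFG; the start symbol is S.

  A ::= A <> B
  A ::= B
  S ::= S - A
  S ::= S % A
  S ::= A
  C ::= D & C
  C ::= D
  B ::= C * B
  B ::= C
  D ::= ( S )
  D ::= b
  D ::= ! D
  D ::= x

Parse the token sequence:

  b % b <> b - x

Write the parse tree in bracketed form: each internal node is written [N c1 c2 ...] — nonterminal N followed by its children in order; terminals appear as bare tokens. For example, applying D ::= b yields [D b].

S
S - A
S % A - A
A % A - A
B % A - A
C % A - A
D % A - A
b % A - A
b % A <> B - A
b % B <> B - A
b % C <> B - A
b % D <> B - A
b % b <> B - A
b % b <> C - A
b % b <> D - A
b % b <> b - A
b % b <> b - B
b % b <> b - C
b % b <> b - D
b % b <> b - x

[S [S [S [A [B [C [D b]]]]] % [A [A [B [C [D b]]]] <> [B [C [D b]]]]] - [A [B [C [D x]]]]]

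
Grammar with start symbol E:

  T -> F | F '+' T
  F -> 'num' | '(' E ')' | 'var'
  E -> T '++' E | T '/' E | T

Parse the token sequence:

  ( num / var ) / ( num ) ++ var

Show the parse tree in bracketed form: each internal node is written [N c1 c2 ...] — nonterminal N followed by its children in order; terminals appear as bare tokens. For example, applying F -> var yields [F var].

[E [T [F ( [E [T [F num]] / [E [T [F var]]]] )]] / [E [T [F ( [E [T [F num]]] )]] ++ [E [T [F var]]]]]

E
T / E
F / E
( E ) / E
( T / E ) / E
( F / E ) / E
( num / E ) / E
( num / T ) / E
( num / F ) / E
( num / var ) / E
( num / var ) / T ++ E
( num / var ) / F ++ E
( num / var ) / ( E ) ++ E
( num / var ) / ( T ) ++ E
( num / var ) / ( F ) ++ E
( num / var ) / ( num ) ++ E
( num / var ) / ( num ) ++ T
( num / var ) / ( num ) ++ F
( num / var ) / ( num ) ++ var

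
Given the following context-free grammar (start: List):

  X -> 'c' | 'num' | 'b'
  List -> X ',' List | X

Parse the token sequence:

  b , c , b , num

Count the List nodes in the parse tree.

[List [X b] , [List [X c] , [List [X b] , [List [X num]]]]]

4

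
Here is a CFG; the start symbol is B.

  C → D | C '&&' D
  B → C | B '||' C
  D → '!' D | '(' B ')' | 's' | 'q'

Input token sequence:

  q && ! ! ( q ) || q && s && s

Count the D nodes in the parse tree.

8

[B [B [C [C [D q]] && [D ! [D ! [D ( [B [C [D q]]] )]]]]] || [C [C [C [D q]] && [D s]] && [D s]]]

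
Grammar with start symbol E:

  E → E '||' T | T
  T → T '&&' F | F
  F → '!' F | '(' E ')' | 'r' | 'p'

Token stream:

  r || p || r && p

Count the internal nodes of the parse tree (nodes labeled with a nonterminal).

11

[E [E [E [T [F r]]] || [T [F p]]] || [T [T [F r]] && [F p]]]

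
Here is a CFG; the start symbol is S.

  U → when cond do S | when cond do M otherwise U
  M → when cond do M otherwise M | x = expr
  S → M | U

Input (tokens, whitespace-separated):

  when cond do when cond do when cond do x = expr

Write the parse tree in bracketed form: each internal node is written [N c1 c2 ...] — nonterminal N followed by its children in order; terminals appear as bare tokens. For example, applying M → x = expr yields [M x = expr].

S
U
when cond do S
when cond do U
when cond do when cond do S
when cond do when cond do U
when cond do when cond do when cond do S
when cond do when cond do when cond do M
when cond do when cond do when cond do x = expr

[S [U when cond do [S [U when cond do [S [U when cond do [S [M x = expr]]]]]]]]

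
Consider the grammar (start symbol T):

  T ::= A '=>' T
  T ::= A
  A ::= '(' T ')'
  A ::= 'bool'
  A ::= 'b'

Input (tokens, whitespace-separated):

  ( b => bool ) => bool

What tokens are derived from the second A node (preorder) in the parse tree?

b

[T [A ( [T [A b] => [T [A bool]]] )] => [T [A bool]]]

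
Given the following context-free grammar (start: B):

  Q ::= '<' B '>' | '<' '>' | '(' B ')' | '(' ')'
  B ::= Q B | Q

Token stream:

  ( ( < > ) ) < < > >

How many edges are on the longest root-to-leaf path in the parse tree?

6

[B [Q ( [B [Q ( [B [Q < >]] )]] )] [B [Q < [B [Q < >]] >]]]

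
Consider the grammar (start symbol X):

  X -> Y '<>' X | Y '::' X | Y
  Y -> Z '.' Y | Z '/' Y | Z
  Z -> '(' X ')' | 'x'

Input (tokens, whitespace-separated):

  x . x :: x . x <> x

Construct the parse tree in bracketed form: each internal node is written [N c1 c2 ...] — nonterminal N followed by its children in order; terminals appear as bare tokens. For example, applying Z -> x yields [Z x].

[X [Y [Z x] . [Y [Z x]]] :: [X [Y [Z x] . [Y [Z x]]] <> [X [Y [Z x]]]]]

X
Y :: X
Z . Y :: X
x . Y :: X
x . Z :: X
x . x :: X
x . x :: Y <> X
x . x :: Z . Y <> X
x . x :: x . Y <> X
x . x :: x . Z <> X
x . x :: x . x <> X
x . x :: x . x <> Y
x . x :: x . x <> Z
x . x :: x . x <> x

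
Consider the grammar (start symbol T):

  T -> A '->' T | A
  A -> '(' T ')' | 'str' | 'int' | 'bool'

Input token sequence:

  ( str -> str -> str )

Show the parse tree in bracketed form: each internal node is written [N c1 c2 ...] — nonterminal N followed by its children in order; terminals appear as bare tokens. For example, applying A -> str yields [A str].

[T [A ( [T [A str] -> [T [A str] -> [T [A str]]]] )]]

T
A
( T )
( A -> T )
( str -> T )
( str -> A -> T )
( str -> str -> T )
( str -> str -> A )
( str -> str -> str )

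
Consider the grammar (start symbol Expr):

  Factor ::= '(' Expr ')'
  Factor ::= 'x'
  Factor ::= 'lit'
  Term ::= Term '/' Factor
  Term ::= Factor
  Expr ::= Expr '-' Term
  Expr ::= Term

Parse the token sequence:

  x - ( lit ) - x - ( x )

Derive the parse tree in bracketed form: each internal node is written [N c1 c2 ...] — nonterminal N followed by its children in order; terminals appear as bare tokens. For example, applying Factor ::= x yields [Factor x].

Expr
Expr - Term
Expr - Term - Term
Expr - Term - Term - Term
Term - Term - Term - Term
Factor - Term - Term - Term
x - Term - Term - Term
x - Factor - Term - Term
x - ( Expr ) - Term - Term
x - ( Term ) - Term - Term
x - ( Factor ) - Term - Term
x - ( lit ) - Term - Term
x - ( lit ) - Factor - Term
x - ( lit ) - x - Term
x - ( lit ) - x - Factor
x - ( lit ) - x - ( Expr )
x - ( lit ) - x - ( Term )
x - ( lit ) - x - ( Factor )
x - ( lit ) - x - ( x )

[Expr [Expr [Expr [Expr [Term [Factor x]]] - [Term [Factor ( [Expr [Term [Factor lit]]] )]]] - [Term [Factor x]]] - [Term [Factor ( [Expr [Term [Factor x]]] )]]]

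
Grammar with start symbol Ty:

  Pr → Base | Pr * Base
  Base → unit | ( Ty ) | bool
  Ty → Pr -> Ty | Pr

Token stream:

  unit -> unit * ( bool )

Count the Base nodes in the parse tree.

[Ty [Pr [Base unit]] -> [Ty [Pr [Pr [Base unit]] * [Base ( [Ty [Pr [Base bool]]] )]]]]

4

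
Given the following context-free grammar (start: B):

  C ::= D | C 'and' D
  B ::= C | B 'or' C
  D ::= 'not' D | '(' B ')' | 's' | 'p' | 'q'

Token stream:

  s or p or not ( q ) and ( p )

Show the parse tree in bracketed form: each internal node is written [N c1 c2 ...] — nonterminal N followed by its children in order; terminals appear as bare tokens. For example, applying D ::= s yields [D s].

[B [B [B [C [D s]]] or [C [D p]]] or [C [C [D not [D ( [B [C [D q]]] )]]] and [D ( [B [C [D p]]] )]]]

B
B or C
B or C or C
C or C or C
D or C or C
s or C or C
s or D or C
s or p or C
s or p or C and D
s or p or D and D
s or p or not D and D
s or p or not ( B ) and D
s or p or not ( C ) and D
s or p or not ( D ) and D
s or p or not ( q ) and D
s or p or not ( q ) and ( B )
s or p or not ( q ) and ( C )
s or p or not ( q ) and ( D )
s or p or not ( q ) and ( p )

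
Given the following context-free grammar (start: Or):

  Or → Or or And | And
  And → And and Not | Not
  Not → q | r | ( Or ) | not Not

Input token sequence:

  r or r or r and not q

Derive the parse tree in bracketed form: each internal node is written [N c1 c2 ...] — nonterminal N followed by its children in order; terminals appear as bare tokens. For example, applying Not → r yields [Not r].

Or
Or or And
Or or And or And
And or And or And
Not or And or And
r or And or And
r or Not or And
r or r or And
r or r or And and Not
r or r or Not and Not
r or r or r and Not
r or r or r and not Not
r or r or r and not q

[Or [Or [Or [And [Not r]]] or [And [Not r]]] or [And [And [Not r]] and [Not not [Not q]]]]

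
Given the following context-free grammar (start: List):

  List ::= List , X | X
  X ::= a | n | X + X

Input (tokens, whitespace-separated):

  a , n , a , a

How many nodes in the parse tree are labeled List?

4

[List [List [List [List [X a]] , [X n]] , [X a]] , [X a]]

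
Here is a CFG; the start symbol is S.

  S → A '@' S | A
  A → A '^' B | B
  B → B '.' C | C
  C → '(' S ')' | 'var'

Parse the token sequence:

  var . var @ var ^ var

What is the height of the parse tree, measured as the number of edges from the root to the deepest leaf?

[S [A [B [B [C var]] . [C var]]] @ [S [A [A [B [C var]]] ^ [B [C var]]]]]

6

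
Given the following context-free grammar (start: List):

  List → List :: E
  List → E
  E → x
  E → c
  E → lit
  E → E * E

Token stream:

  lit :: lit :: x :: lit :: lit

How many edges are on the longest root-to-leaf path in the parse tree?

[List [List [List [List [List [E lit]] :: [E lit]] :: [E x]] :: [E lit]] :: [E lit]]

6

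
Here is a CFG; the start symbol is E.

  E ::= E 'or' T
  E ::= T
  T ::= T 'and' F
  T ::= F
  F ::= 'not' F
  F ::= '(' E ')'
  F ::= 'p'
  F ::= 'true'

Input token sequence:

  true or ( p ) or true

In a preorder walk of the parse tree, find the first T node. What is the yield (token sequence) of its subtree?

true

[E [E [E [T [F true]]] or [T [F ( [E [T [F p]]] )]]] or [T [F true]]]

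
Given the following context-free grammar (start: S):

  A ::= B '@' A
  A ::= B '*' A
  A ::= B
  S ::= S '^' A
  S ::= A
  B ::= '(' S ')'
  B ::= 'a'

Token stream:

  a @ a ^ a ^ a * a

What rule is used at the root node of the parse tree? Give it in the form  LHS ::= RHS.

[S [S [S [A [B a] @ [A [B a]]]] ^ [A [B a]]] ^ [A [B a] * [A [B a]]]]

S ::= S '^' A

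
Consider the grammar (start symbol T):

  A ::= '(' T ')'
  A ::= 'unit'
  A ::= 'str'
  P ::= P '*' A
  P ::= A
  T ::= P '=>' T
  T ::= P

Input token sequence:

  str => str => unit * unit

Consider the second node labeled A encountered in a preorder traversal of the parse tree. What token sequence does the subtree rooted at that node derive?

str

[T [P [A str]] => [T [P [A str]] => [T [P [P [A unit]] * [A unit]]]]]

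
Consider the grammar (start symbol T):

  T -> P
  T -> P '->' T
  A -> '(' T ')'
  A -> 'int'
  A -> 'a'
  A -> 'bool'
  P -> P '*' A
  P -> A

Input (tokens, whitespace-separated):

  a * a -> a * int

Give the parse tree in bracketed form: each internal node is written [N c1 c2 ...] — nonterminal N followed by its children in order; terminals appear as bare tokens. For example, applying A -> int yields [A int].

T
P -> T
P * A -> T
A * A -> T
a * A -> T
a * a -> T
a * a -> P
a * a -> P * A
a * a -> A * A
a * a -> a * A
a * a -> a * int

[T [P [P [A a]] * [A a]] -> [T [P [P [A a]] * [A int]]]]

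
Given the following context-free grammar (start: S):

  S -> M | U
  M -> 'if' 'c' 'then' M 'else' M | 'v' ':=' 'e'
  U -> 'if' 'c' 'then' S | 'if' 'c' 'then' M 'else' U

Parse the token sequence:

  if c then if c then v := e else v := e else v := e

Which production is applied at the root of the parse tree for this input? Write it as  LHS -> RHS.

[S [M if c then [M if c then [M v := e] else [M v := e]] else [M v := e]]]

S -> M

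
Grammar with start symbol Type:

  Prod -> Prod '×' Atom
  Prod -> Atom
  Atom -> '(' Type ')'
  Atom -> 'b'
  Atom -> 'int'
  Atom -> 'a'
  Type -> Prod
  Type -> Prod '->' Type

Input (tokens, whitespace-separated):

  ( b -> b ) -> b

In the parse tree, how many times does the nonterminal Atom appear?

4

[Type [Prod [Atom ( [Type [Prod [Atom b]] -> [Type [Prod [Atom b]]]] )]] -> [Type [Prod [Atom b]]]]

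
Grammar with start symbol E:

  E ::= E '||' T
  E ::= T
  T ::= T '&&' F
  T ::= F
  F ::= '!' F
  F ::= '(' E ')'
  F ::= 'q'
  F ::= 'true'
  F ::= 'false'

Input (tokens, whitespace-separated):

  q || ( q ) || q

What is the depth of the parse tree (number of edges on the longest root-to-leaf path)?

7

[E [E [E [T [F q]]] || [T [F ( [E [T [F q]]] )]]] || [T [F q]]]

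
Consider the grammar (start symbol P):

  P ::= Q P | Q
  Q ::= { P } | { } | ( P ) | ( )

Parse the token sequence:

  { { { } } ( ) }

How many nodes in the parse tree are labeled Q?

4

[P [Q { [P [Q { [P [Q { }]] }] [P [Q ( )]]] }]]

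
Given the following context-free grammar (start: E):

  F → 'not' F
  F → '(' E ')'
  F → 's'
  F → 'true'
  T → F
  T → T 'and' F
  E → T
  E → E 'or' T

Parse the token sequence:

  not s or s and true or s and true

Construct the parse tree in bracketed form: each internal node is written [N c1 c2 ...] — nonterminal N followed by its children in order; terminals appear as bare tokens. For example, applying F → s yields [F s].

E
E or T
E or T or T
T or T or T
F or T or T
not F or T or T
not s or T or T
not s or T and F or T
not s or F and F or T
not s or s and F or T
not s or s and true or T
not s or s and true or T and F
not s or s and true or F and F
not s or s and true or s and F
not s or s and true or s and true

[E [E [E [T [F not [F s]]]] or [T [T [F s]] and [F true]]] or [T [T [F s]] and [F true]]]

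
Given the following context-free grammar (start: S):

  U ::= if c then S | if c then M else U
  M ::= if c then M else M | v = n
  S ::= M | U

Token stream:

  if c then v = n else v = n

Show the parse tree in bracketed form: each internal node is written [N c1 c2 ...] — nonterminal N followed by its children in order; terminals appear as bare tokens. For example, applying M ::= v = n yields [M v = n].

S
M
if c then M else M
if c then v = n else M
if c then v = n else v = n

[S [M if c then [M v = n] else [M v = n]]]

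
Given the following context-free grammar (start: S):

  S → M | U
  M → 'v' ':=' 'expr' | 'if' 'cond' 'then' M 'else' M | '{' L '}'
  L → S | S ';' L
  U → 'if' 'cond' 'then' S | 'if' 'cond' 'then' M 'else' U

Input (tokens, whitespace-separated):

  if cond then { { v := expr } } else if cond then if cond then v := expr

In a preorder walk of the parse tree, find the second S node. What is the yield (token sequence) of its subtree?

[S [U if cond then [M { [L [S [M { [L [S [M v := expr]]] }]]] }] else [U if cond then [S [U if cond then [S [M v := expr]]]]]]]

{ v := expr }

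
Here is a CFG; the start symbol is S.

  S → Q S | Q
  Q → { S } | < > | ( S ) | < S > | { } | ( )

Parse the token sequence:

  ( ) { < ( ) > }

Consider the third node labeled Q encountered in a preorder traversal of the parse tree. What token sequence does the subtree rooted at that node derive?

< ( ) >

[S [Q ( )] [S [Q { [S [Q < [S [Q ( )]] >]] }]]]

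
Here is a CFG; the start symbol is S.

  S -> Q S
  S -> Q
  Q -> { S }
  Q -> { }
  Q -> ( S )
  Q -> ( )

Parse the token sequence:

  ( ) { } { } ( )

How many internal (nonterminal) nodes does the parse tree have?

[S [Q ( )] [S [Q { }] [S [Q { }] [S [Q ( )]]]]]

8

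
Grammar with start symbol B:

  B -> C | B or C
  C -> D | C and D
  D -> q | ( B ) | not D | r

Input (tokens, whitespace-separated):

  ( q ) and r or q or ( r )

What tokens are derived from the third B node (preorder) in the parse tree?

( q ) and r

[B [B [B [C [C [D ( [B [C [D q]]] )]] and [D r]]] or [C [D q]]] or [C [D ( [B [C [D r]]] )]]]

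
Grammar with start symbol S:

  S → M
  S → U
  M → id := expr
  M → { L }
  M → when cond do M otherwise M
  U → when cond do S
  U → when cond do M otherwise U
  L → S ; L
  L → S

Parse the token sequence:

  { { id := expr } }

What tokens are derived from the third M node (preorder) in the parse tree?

id := expr

[S [M { [L [S [M { [L [S [M id := expr]]] }]]] }]]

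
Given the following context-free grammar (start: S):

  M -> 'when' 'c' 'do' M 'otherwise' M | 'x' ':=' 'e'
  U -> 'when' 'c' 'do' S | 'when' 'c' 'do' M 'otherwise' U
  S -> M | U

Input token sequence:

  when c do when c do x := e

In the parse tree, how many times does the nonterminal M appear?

1

[S [U when c do [S [U when c do [S [M x := e]]]]]]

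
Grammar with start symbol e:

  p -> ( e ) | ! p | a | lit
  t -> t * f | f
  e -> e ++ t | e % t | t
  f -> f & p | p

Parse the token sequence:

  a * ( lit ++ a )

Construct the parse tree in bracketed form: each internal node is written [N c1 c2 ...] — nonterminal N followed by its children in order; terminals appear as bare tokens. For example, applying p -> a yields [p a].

[e [t [t [f [p a]]] * [f [p ( [e [e [t [f [p lit]]]] ++ [t [f [p a]]]] )]]]]

e
t
t * f
f * f
p * f
a * f
a * p
a * ( e )
a * ( e ++ t )
a * ( t ++ t )
a * ( f ++ t )
a * ( p ++ t )
a * ( lit ++ t )
a * ( lit ++ f )
a * ( lit ++ p )
a * ( lit ++ a )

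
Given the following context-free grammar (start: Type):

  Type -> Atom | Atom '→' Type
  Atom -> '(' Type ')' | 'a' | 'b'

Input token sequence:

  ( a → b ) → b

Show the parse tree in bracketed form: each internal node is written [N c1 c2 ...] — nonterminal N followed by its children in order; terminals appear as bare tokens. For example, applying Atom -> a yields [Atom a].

[Type [Atom ( [Type [Atom a] → [Type [Atom b]]] )] → [Type [Atom b]]]

Type
Atom → Type
( Type ) → Type
( Atom → Type ) → Type
( a → Type ) → Type
( a → Atom ) → Type
( a → b ) → Type
( a → b ) → Atom
( a → b ) → b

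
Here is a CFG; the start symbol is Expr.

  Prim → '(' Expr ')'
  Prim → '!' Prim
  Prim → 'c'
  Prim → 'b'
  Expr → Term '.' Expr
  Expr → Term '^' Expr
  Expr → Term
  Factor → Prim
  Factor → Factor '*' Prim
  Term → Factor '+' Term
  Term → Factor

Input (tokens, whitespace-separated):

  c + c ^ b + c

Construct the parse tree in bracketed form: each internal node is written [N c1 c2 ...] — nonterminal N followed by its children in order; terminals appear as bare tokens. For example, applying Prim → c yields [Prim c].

Expr
Term ^ Expr
Factor + Term ^ Expr
Prim + Term ^ Expr
c + Term ^ Expr
c + Factor ^ Expr
c + Prim ^ Expr
c + c ^ Expr
c + c ^ Term
c + c ^ Factor + Term
c + c ^ Prim + Term
c + c ^ b + Term
c + c ^ b + Factor
c + c ^ b + Prim
c + c ^ b + c

[Expr [Term [Factor [Prim c]] + [Term [Factor [Prim c]]]] ^ [Expr [Term [Factor [Prim b]] + [Term [Factor [Prim c]]]]]]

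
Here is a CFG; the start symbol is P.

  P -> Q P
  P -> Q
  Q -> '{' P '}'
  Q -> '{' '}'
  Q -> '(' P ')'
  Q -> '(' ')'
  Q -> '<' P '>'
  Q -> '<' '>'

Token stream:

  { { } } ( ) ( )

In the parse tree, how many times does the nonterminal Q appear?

[P [Q { [P [Q { }]] }] [P [Q ( )] [P [Q ( )]]]]

4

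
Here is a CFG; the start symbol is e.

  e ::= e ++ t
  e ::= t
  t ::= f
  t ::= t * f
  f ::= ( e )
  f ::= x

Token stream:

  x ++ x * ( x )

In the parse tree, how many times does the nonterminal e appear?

[e [e [t [f x]]] ++ [t [t [f x]] * [f ( [e [t [f x]]] )]]]

3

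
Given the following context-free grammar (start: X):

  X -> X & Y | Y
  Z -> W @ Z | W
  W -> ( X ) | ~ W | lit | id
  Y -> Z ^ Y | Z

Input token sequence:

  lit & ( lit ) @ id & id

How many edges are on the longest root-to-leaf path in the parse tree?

9

[X [X [X [Y [Z [W lit]]]] & [Y [Z [W ( [X [Y [Z [W lit]]]] )] @ [Z [W id]]]]] & [Y [Z [W id]]]]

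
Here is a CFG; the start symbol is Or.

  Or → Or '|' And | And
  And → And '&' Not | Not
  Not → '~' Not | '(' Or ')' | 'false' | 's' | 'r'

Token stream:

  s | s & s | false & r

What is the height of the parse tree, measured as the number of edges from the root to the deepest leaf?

5

[Or [Or [Or [And [Not s]]] | [And [And [Not s]] & [Not s]]] | [And [And [Not false]] & [Not r]]]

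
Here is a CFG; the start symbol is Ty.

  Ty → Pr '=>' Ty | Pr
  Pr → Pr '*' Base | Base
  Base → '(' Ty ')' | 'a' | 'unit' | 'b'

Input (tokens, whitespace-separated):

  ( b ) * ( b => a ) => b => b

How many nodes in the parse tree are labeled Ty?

6

[Ty [Pr [Pr [Base ( [Ty [Pr [Base b]]] )]] * [Base ( [Ty [Pr [Base b]] => [Ty [Pr [Base a]]]] )]] => [Ty [Pr [Base b]] => [Ty [Pr [Base b]]]]]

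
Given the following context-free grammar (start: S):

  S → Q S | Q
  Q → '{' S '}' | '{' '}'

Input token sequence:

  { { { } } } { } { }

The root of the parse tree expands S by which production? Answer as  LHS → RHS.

S → Q S

[S [Q { [S [Q { [S [Q { }]] }]] }] [S [Q { }] [S [Q { }]]]]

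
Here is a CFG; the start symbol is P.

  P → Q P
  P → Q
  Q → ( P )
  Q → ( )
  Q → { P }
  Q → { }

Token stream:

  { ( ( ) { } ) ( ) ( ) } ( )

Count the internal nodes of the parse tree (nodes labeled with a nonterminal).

[P [Q { [P [Q ( [P [Q ( )] [P [Q { }]]] )] [P [Q ( )] [P [Q ( )]]]] }] [P [Q ( )]]]

14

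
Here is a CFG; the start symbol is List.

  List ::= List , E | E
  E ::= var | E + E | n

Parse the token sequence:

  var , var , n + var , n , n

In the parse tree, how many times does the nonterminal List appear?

[List [List [List [List [List [E var]] , [E var]] , [E [E n] + [E var]]] , [E n]] , [E n]]

5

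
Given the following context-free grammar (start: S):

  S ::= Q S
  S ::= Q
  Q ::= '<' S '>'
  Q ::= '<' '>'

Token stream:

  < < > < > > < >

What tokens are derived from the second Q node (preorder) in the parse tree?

< >

[S [Q < [S [Q < >] [S [Q < >]]] >] [S [Q < >]]]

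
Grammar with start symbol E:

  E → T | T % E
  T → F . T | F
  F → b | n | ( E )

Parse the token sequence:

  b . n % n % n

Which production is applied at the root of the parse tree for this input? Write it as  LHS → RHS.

E → T % E

[E [T [F b] . [T [F n]]] % [E [T [F n]] % [E [T [F n]]]]]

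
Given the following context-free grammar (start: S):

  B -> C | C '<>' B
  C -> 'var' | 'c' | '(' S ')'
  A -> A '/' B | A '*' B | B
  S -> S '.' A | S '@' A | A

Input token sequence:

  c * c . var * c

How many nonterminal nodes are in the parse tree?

[S [S [A [A [B [C c]]] * [B [C c]]]] . [A [A [B [C var]]] * [B [C c]]]]

14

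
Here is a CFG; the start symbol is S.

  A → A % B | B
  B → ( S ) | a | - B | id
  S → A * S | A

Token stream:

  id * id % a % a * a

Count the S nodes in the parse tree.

3

[S [A [B id]] * [S [A [A [A [B id]] % [B a]] % [B a]] * [S [A [B a]]]]]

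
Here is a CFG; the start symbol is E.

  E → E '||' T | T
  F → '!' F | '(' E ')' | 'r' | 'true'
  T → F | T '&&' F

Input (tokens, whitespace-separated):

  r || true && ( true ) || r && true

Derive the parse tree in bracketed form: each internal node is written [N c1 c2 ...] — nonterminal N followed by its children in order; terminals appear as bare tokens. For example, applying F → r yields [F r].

[E [E [E [T [F r]]] || [T [T [F true]] && [F ( [E [T [F true]]] )]]] || [T [T [F r]] && [F true]]]

E
E || T
E || T || T
T || T || T
F || T || T
r || T || T
r || T && F || T
r || F && F || T
r || true && F || T
r || true && ( E ) || T
r || true && ( T ) || T
r || true && ( F ) || T
r || true && ( true ) || T
r || true && ( true ) || T && F
r || true && ( true ) || F && F
r || true && ( true ) || r && F
r || true && ( true ) || r && true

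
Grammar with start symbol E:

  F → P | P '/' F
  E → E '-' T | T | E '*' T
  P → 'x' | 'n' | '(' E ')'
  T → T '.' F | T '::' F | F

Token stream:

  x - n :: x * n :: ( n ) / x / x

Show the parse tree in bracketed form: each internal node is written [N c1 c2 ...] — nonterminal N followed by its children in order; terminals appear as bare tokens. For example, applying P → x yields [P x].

[E [E [E [T [F [P x]]]] - [T [T [F [P n]]] :: [F [P x]]]] * [T [T [F [P n]]] :: [F [P ( [E [T [F [P n]]]] )] / [F [P x] / [F [P x]]]]]]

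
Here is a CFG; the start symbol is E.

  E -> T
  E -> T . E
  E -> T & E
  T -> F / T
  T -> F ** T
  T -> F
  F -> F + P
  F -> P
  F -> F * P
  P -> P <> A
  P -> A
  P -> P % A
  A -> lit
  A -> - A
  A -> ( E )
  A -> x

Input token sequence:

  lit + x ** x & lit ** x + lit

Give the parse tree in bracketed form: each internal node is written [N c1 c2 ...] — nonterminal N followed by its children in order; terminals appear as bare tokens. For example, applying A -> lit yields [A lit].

[E [T [F [F [P [A lit]]] + [P [A x]]] ** [T [F [P [A x]]]]] & [E [T [F [P [A lit]]] ** [T [F [F [P [A x]]] + [P [A lit]]]]]]]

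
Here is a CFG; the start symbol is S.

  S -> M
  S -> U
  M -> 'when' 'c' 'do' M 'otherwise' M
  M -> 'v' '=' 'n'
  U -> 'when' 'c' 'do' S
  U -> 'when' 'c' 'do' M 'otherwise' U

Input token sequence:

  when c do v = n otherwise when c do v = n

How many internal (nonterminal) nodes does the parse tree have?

[S [U when c do [M v = n] otherwise [U when c do [S [M v = n]]]]]

6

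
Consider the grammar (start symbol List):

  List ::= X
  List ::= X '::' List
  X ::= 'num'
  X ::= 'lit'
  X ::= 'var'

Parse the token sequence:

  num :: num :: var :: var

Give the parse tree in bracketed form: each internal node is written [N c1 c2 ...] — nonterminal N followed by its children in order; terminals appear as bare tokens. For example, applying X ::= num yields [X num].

[List [X num] :: [List [X num] :: [List [X var] :: [List [X var]]]]]

List
X :: List
num :: List
num :: X :: List
num :: num :: List
num :: num :: X :: List
num :: num :: var :: List
num :: num :: var :: X
num :: num :: var :: var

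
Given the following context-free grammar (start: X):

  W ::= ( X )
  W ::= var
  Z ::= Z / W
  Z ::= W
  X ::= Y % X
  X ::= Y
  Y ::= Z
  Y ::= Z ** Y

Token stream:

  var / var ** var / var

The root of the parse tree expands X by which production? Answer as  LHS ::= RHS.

[X [Y [Z [Z [W var]] / [W var]] ** [Y [Z [Z [W var]] / [W var]]]]]

X ::= Y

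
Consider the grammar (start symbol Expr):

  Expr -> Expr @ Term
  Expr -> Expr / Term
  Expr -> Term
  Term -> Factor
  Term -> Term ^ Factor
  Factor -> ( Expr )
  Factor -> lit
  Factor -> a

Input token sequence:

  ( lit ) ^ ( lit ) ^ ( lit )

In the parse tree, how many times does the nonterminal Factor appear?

6

[Expr [Term [Term [Term [Factor ( [Expr [Term [Factor lit]]] )]] ^ [Factor ( [Expr [Term [Factor lit]]] )]] ^ [Factor ( [Expr [Term [Factor lit]]] )]]]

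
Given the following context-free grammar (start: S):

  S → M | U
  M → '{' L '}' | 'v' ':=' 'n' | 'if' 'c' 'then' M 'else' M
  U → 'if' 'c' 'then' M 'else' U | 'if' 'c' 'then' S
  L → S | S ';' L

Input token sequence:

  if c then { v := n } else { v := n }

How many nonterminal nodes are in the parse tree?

10

[S [M if c then [M { [L [S [M v := n]]] }] else [M { [L [S [M v := n]]] }]]]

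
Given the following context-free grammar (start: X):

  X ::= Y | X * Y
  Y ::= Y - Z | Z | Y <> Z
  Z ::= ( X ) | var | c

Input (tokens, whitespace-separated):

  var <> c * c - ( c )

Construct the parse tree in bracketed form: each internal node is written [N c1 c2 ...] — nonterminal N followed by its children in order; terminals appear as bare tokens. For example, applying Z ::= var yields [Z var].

[X [X [Y [Y [Z var]] <> [Z c]]] * [Y [Y [Z c]] - [Z ( [X [Y [Z c]]] )]]]

X
X * Y
Y * Y
Y <> Z * Y
Z <> Z * Y
var <> Z * Y
var <> c * Y
var <> c * Y - Z
var <> c * Z - Z
var <> c * c - Z
var <> c * c - ( X )
var <> c * c - ( Y )
var <> c * c - ( Z )
var <> c * c - ( c )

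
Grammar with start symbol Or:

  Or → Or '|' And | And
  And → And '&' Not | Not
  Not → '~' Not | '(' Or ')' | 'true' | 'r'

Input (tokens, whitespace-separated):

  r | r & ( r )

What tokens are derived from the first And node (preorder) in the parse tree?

r

[Or [Or [And [Not r]]] | [And [And [Not r]] & [Not ( [Or [And [Not r]]] )]]]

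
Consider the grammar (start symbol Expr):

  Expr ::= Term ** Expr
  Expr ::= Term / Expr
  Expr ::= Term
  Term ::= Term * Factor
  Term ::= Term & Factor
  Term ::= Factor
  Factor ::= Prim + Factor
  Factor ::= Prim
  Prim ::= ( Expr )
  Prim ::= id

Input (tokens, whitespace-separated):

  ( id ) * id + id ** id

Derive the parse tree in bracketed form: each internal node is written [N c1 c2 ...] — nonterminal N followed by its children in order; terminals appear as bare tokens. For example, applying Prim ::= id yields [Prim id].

[Expr [Term [Term [Factor [Prim ( [Expr [Term [Factor [Prim id]]]] )]]] * [Factor [Prim id] + [Factor [Prim id]]]] ** [Expr [Term [Factor [Prim id]]]]]

Expr
Term ** Expr
Term * Factor ** Expr
Factor * Factor ** Expr
Prim * Factor ** Expr
( Expr ) * Factor ** Expr
( Term ) * Factor ** Expr
( Factor ) * Factor ** Expr
( Prim ) * Factor ** Expr
( id ) * Factor ** Expr
( id ) * Prim + Factor ** Expr
( id ) * id + Factor ** Expr
( id ) * id + Prim ** Expr
( id ) * id + id ** Expr
( id ) * id + id ** Term
( id ) * id + id ** Factor
( id ) * id + id ** Prim
( id ) * id + id ** id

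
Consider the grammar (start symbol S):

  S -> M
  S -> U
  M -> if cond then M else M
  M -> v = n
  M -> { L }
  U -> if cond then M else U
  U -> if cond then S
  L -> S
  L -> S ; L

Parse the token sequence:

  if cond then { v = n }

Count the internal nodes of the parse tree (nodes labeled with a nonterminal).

[S [U if cond then [S [M { [L [S [M v = n]]] }]]]]

7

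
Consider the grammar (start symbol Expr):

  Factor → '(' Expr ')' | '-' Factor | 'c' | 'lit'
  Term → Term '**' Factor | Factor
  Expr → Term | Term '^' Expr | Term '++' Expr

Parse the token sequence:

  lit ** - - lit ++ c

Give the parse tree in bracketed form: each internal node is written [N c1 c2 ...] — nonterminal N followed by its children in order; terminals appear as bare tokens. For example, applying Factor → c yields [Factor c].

[Expr [Term [Term [Factor lit]] ** [Factor - [Factor - [Factor lit]]]] ++ [Expr [Term [Factor c]]]]

Expr
Term ++ Expr
Term ** Factor ++ Expr
Factor ** Factor ++ Expr
lit ** Factor ++ Expr
lit ** - Factor ++ Expr
lit ** - - Factor ++ Expr
lit ** - - lit ++ Expr
lit ** - - lit ++ Term
lit ** - - lit ++ Factor
lit ** - - lit ++ c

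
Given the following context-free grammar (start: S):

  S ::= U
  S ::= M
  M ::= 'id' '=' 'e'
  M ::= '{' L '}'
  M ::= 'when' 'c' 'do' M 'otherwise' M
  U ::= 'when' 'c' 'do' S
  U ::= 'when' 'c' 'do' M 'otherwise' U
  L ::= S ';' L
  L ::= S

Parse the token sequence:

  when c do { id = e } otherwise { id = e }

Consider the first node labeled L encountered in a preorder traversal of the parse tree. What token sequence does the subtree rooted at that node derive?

[S [M when c do [M { [L [S [M id = e]]] }] otherwise [M { [L [S [M id = e]]] }]]]

id = e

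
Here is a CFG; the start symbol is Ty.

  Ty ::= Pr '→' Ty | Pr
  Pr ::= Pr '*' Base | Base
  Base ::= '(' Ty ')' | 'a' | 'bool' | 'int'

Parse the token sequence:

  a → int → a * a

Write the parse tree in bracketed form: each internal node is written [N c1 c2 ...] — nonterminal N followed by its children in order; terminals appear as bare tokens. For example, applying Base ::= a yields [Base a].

[Ty [Pr [Base a]] → [Ty [Pr [Base int]] → [Ty [Pr [Pr [Base a]] * [Base a]]]]]

Ty
Pr → Ty
Base → Ty
a → Ty
a → Pr → Ty
a → Base → Ty
a → int → Ty
a → int → Pr
a → int → Pr * Base
a → int → Base * Base
a → int → a * Base
a → int → a * a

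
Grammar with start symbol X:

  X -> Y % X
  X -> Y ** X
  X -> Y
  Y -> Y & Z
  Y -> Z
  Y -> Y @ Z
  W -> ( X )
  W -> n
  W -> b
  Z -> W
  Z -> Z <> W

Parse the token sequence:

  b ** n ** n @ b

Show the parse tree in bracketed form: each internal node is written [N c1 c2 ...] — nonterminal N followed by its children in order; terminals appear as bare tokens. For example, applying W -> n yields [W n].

X
Y ** X
Z ** X
W ** X
b ** X
b ** Y ** X
b ** Z ** X
b ** W ** X
b ** n ** X
b ** n ** Y
b ** n ** Y @ Z
b ** n ** Z @ Z
b ** n ** W @ Z
b ** n ** n @ Z
b ** n ** n @ W
b ** n ** n @ b

[X [Y [Z [W b]]] ** [X [Y [Z [W n]]] ** [X [Y [Y [Z [W n]]] @ [Z [W b]]]]]]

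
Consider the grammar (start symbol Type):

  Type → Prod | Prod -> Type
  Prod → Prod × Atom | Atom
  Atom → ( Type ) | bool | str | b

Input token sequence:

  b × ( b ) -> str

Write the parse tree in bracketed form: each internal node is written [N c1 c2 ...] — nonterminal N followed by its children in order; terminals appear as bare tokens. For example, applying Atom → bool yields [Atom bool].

Type
Prod -> Type
Prod × Atom -> Type
Atom × Atom -> Type
b × Atom -> Type
b × ( Type ) -> Type
b × ( Prod ) -> Type
b × ( Atom ) -> Type
b × ( b ) -> Type
b × ( b ) -> Prod
b × ( b ) -> Atom
b × ( b ) -> str

[Type [Prod [Prod [Atom b]] × [Atom ( [Type [Prod [Atom b]]] )]] -> [Type [Prod [Atom str]]]]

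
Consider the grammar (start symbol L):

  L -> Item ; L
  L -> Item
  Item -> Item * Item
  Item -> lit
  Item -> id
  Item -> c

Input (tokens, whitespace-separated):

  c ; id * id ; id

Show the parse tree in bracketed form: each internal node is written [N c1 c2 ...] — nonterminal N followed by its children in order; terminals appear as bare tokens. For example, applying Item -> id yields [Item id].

L
Item ; L
c ; L
c ; Item ; L
c ; Item * Item ; L
c ; id * Item ; L
c ; id * id ; L
c ; id * id ; Item
c ; id * id ; id

[L [Item c] ; [L [Item [Item id] * [Item id]] ; [L [Item id]]]]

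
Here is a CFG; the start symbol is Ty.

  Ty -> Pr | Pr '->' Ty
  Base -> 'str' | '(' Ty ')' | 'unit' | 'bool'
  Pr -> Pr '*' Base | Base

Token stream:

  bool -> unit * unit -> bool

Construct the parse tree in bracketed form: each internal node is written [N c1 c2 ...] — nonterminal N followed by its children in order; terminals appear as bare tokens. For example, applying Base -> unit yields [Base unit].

[Ty [Pr [Base bool]] -> [Ty [Pr [Pr [Base unit]] * [Base unit]] -> [Ty [Pr [Base bool]]]]]

Ty
Pr -> Ty
Base -> Ty
bool -> Ty
bool -> Pr -> Ty
bool -> Pr * Base -> Ty
bool -> Base * Base -> Ty
bool -> unit * Base -> Ty
bool -> unit * unit -> Ty
bool -> unit * unit -> Pr
bool -> unit * unit -> Base
bool -> unit * unit -> bool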